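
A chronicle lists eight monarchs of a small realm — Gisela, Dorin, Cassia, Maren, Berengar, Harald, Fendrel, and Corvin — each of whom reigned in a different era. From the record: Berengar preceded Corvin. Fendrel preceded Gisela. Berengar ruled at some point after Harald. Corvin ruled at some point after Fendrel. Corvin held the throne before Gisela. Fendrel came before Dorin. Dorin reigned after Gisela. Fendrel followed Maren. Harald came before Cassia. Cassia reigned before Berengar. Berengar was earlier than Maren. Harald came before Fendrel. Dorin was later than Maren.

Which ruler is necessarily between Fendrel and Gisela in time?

Tracing the constraints gives Fendrel → Corvin → Gisela, so Corvin sits after Fendrel and before Gisela.
No other ruler is forced both after Fendrel and before Gisela.

Corvin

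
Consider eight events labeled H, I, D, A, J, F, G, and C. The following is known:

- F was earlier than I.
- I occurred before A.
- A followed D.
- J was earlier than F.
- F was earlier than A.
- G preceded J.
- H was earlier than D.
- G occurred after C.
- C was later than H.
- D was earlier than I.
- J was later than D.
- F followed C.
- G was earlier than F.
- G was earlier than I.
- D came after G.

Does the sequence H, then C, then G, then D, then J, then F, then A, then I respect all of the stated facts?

no

The constraints require I before A, but in the proposed sequence A appears ahead of I. That one violation is enough.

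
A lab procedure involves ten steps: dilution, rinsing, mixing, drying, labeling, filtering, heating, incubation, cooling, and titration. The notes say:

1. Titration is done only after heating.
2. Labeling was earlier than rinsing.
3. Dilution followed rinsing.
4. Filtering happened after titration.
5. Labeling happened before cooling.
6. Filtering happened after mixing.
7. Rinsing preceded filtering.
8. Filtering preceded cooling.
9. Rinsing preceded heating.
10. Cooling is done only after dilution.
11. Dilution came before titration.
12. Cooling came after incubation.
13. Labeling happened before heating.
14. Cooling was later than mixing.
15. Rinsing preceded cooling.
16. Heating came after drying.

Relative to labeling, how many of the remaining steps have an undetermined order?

3

Forced after labeling: cooling, dilution, filtering, heating, rinsing, and titration.
That leaves drying, incubation, and mixing with no forced order relative to labeling — 3.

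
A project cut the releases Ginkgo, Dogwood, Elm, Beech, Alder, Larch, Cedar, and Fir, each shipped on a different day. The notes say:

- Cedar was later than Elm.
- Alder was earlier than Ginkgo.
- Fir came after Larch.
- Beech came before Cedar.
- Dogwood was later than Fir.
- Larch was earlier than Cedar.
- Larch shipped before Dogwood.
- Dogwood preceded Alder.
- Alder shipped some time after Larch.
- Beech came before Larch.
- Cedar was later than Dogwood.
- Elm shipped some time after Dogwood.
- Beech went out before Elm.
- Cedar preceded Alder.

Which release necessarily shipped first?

Beech has a chain of constraints placing it before every other release, so Beech must be first.

Beech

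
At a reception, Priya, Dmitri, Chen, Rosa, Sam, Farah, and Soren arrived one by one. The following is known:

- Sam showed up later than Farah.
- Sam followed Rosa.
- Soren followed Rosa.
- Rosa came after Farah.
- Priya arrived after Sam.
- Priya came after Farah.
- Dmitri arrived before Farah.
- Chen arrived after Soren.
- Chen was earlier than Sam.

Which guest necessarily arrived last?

Priya

Every other guest has a chain of constraints placing them before Priya, so Priya is last.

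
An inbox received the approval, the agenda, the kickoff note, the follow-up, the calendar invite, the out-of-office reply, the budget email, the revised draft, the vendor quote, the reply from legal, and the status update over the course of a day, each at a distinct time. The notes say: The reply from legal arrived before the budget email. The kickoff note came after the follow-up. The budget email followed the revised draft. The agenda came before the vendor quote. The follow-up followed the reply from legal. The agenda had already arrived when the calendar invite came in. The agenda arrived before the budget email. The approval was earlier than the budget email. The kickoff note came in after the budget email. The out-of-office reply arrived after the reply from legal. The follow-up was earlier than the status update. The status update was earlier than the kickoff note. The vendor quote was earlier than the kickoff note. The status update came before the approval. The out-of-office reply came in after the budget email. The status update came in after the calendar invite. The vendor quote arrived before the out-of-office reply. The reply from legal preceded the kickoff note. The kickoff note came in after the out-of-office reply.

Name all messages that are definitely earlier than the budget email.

the agenda, the approval, the calendar invite, the follow-up, the reply from legal, the revised draft, the status update

Directly stated before the budget email: the agenda, the approval, the reply from legal, and the revised draft.
The calendar invite reaches the budget email via the calendar invite → the status update → the approval → the budget email.
The follow-up reaches the budget email via the follow-up → the status update → the approval → the budget email.
The status update reaches the budget email via the status update → the approval → the budget email.
No chain forces the out-of-office reply (or any of the others) ahead of the budget email.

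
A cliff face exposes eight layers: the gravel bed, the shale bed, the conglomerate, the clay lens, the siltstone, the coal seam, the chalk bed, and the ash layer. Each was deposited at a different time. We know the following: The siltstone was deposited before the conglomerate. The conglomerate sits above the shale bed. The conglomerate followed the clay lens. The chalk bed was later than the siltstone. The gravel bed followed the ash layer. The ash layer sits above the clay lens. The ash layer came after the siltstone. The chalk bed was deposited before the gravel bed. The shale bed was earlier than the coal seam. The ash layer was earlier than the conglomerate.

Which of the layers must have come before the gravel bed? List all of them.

Directly stated before the gravel bed: the ash layer and the chalk bed.
The clay lens reaches the gravel bed via the clay lens → the ash layer → the gravel bed.
The siltstone reaches the gravel bed via the siltstone → the chalk bed → the gravel bed.
No chain forces the shale bed (or any of the others) ahead of the gravel bed.

the ash layer, the chalk bed, the clay lens, the siltstone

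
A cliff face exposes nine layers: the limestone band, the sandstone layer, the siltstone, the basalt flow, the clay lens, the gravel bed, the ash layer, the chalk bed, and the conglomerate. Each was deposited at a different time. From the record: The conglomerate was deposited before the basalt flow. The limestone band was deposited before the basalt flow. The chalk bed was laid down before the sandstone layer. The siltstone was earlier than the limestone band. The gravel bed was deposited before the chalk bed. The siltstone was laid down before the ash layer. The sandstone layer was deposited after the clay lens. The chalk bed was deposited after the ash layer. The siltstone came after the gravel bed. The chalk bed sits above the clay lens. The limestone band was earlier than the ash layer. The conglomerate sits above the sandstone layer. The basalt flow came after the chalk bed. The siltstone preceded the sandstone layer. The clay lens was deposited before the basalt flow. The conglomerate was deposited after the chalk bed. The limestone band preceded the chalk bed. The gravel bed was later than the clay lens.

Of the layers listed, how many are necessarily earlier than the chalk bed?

Directly stated before the chalk bed: the ash layer, the clay lens, the gravel bed, and the limestone band.
The siltstone reaches the chalk bed via the siltstone → the ash layer → the chalk bed.
No chain forces the sandstone layer (or any of the others) ahead of the chalk bed.
That's the ash layer, the clay lens, the gravel bed, the limestone band, and the siltstone — 5 in all.

5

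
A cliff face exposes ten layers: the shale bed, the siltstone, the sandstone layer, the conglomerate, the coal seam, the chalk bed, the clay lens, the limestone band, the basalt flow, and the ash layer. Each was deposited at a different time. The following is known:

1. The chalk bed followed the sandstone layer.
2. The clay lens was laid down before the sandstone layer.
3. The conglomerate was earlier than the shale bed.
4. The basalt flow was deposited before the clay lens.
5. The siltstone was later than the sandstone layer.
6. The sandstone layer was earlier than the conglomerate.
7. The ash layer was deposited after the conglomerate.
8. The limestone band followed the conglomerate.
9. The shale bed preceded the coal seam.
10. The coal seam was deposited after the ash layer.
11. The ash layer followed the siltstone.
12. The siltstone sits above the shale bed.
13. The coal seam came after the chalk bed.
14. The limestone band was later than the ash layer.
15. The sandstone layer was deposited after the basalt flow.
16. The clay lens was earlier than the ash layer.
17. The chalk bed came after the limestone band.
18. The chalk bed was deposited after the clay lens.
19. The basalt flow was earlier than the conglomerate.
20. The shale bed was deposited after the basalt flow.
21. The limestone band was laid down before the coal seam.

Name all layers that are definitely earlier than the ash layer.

the basalt flow, the clay lens, the conglomerate, the sandstone layer, the shale bed, the siltstone

Directly stated before the ash layer: the clay lens, the conglomerate, and the siltstone.
The basalt flow reaches the ash layer via the basalt flow → the conglomerate → the ash layer.
The sandstone layer reaches the ash layer via the sandstone layer → the siltstone → the ash layer.
The shale bed reaches the ash layer via the shale bed → the siltstone → the ash layer.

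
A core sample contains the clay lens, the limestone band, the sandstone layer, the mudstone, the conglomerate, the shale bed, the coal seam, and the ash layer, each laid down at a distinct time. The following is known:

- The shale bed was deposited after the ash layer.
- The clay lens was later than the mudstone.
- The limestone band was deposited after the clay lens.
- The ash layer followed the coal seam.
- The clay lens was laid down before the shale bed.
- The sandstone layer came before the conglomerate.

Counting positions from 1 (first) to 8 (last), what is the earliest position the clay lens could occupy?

2

The mudstone must come before the clay lens — 1 forced predecessor.
Nothing else is forced ahead of the clay lens, so its earliest slot is position 1 + 1 = 2.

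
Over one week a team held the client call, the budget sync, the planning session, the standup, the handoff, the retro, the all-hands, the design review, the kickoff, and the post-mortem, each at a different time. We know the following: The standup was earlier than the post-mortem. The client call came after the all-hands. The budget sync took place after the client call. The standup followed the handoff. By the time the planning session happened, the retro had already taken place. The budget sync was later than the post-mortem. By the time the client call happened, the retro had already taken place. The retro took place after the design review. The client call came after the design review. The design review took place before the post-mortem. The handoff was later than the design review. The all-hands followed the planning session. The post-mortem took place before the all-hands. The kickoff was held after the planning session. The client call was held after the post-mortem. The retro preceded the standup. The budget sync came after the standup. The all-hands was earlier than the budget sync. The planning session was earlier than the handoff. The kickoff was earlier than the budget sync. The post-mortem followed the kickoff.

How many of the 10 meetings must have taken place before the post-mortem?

Directly stated before the post-mortem: the design review, the kickoff, and the standup.
The handoff reaches the post-mortem via the handoff → the standup → the post-mortem.
The planning session reaches the post-mortem via the planning session → the kickoff → the post-mortem.
The retro reaches the post-mortem via the retro → the standup → the post-mortem.
No chain forces the budget sync (or any of the others) ahead of the post-mortem.
That's the design review, the handoff, the kickoff, the planning session, the retro, and the standup — 6 in all.

6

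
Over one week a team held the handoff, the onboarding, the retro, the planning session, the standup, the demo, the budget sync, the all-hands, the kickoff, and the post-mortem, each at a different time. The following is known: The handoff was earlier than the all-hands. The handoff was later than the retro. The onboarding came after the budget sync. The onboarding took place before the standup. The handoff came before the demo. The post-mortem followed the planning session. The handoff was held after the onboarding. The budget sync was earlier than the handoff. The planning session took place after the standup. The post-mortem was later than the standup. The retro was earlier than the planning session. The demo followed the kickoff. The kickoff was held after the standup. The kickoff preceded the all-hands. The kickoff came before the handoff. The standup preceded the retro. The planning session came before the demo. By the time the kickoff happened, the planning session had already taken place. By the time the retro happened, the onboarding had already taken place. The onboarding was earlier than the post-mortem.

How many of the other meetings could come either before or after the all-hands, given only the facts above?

Forced before the all-hands: the budget sync, the handoff, the kickoff, the onboarding, the planning session, the retro, and the standup.
That leaves the demo and the post-mortem with no forced order relative to the all-hands — 2.

2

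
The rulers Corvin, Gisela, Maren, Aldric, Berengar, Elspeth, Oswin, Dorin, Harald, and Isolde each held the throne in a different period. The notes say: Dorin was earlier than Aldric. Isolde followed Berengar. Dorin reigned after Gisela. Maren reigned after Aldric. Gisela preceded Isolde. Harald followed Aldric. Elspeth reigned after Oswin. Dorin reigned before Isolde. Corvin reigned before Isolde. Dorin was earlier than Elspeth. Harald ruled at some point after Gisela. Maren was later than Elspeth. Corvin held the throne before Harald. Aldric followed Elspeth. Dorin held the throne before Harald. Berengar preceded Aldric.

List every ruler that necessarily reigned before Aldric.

Directly stated before Aldric: Berengar, Dorin, and Elspeth.
Gisela reaches Aldric via Gisela → Dorin → Aldric.
Oswin reaches Aldric via Oswin → Elspeth → Aldric.

Berengar, Dorin, Elspeth, Gisela, Oswin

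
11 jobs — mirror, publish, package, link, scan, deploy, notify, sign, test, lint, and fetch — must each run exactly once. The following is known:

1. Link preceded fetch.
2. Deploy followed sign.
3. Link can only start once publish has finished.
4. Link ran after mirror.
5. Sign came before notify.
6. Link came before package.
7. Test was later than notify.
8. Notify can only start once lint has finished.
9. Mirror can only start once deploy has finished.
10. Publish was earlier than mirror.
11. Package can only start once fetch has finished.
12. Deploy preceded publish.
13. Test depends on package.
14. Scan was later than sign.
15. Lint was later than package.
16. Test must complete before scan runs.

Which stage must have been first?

Sign has a chain of constraints placing it before every other stage, so sign must be first.

sign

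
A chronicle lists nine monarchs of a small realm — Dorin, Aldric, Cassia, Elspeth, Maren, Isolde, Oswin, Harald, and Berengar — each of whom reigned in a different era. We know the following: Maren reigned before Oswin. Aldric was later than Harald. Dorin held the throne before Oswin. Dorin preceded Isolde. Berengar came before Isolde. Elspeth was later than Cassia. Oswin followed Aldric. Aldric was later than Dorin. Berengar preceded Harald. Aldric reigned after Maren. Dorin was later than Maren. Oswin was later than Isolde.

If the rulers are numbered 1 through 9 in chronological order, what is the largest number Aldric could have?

Aldric must come before Oswin — 1 ruler forced after them.
Everything else can be placed before Aldric in some valid order, so Aldric can sit as late as position 9 − 1 = 8.

8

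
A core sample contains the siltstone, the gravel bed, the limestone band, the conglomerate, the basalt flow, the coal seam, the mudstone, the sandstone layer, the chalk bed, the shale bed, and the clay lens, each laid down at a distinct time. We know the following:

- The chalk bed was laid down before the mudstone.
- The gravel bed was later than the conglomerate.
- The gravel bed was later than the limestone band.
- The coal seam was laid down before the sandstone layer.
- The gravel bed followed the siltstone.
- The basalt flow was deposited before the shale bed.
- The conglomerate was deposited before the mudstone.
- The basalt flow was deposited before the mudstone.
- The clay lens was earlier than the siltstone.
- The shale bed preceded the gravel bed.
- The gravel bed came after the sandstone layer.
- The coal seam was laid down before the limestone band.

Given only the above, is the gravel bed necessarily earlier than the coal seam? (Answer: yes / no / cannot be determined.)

Tracing the constraints gives the coal seam → the sandstone layer → the gravel bed, so the coal seam must come before the gravel bed.
That means the gravel bed cannot be before the coal seam.

no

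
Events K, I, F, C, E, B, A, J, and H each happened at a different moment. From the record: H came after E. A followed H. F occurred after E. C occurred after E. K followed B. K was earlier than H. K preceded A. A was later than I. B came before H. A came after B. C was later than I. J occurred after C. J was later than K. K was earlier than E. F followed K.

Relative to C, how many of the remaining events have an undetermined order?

3

Forced before C: B, E, I, and K; forced after C: J.
That leaves A, F, and H with no forced order relative to C — 3.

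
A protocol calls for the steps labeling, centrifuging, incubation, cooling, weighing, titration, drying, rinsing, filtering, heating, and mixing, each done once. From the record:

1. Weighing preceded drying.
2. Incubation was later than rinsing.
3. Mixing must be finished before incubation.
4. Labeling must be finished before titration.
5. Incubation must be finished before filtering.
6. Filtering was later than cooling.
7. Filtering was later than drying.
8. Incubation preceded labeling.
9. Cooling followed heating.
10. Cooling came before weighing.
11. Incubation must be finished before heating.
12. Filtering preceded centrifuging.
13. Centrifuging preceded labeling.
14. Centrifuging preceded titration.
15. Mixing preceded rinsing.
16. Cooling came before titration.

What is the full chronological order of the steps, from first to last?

mixing, rinsing, incubation, heating, cooling, weighing, drying, filtering, centrifuging, labeling, titration

The constraints fix every adjacent pair, so only one ordering works:
mixing → rinsing → incubation → heating → cooling → weighing → drying → filtering → centrifuging → labeling → titration.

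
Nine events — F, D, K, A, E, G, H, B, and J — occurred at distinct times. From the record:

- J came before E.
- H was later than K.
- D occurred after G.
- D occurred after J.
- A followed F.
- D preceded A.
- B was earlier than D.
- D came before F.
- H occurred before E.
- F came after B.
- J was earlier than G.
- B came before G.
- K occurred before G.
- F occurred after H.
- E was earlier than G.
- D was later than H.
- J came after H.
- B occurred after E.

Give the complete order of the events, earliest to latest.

The constraints fix every adjacent pair, so only one ordering works:
K → H → J → E → B → G → D → F → A.

K, H, J, E, B, G, D, F, A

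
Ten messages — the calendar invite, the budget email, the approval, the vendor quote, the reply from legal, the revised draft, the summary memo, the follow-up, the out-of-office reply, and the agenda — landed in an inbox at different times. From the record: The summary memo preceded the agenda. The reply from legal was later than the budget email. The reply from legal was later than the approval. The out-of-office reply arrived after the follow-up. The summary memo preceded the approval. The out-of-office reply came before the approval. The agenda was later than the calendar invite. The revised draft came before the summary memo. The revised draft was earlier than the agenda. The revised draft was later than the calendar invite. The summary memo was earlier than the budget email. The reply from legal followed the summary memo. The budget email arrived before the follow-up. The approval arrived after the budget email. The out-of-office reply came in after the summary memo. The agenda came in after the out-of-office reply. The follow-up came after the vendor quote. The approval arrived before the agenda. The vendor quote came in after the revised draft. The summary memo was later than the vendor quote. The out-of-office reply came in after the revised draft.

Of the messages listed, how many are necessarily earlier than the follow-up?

5

Directly stated before the follow-up: the budget email and the vendor quote.
The calendar invite reaches the follow-up via the calendar invite → the revised draft → the vendor quote → the follow-up.
The revised draft reaches the follow-up via the revised draft → the vendor quote → the follow-up.
The summary memo reaches the follow-up via the summary memo → the budget email → the follow-up.
That's the budget email, the calendar invite, the revised draft, the summary memo, and the vendor quote — 5 in all.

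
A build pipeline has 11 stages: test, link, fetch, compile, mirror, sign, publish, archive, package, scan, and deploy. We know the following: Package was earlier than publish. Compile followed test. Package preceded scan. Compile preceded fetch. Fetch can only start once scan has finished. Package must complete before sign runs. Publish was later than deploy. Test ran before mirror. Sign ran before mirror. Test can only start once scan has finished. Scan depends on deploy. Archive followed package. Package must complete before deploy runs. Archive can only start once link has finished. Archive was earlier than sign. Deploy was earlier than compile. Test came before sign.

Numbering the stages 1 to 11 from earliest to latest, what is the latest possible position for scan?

Scan must come before compile, fetch, mirror, sign, and test — 5 stages forced after it.
Everything else can be placed before scan in some valid order, so scan can sit as late as position 11 − 5 = 6.

6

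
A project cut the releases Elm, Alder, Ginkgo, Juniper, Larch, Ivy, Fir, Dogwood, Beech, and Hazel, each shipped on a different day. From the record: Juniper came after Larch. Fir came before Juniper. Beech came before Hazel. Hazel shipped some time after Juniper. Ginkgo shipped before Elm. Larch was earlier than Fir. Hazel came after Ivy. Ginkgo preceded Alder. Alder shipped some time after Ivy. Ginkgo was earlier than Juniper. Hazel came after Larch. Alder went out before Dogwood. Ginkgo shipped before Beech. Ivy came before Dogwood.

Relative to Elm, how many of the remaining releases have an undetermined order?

Forced before Elm: Ginkgo.
That leaves Alder, Beech, Dogwood, Fir, Hazel, Ivy, Juniper, and Larch with no forced order relative to Elm — 8.

8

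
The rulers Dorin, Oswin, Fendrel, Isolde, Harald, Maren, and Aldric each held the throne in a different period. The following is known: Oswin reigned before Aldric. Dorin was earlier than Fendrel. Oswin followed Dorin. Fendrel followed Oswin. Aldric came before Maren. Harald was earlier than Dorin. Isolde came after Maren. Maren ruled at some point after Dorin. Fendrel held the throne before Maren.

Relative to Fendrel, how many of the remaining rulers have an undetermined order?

1

Forced before Fendrel: Dorin, Harald, and Oswin; forced after Fendrel: Isolde and Maren.
That leaves Aldric with no forced order relative to Fendrel — 1.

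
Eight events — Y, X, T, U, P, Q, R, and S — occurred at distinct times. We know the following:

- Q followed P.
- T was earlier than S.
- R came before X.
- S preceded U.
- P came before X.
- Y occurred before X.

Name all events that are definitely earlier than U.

S, T

Directly stated before U: S.
T reaches U via T → S → U.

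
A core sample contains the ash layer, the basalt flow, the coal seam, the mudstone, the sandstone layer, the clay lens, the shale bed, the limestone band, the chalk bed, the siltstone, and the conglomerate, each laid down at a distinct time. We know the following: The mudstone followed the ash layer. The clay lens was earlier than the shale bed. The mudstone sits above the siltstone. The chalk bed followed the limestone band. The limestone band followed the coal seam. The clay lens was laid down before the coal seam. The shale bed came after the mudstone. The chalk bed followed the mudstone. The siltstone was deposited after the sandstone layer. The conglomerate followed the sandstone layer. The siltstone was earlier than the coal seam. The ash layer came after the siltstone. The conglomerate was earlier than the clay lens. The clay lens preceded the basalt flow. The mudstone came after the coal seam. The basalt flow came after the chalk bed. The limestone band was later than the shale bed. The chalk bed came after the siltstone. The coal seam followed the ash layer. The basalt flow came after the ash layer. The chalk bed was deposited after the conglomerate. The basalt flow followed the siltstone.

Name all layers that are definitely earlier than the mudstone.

Directly stated before the mudstone: the ash layer, the coal seam, and the siltstone.
The clay lens reaches the mudstone via the clay lens → the coal seam → the mudstone.
The conglomerate reaches the mudstone via the conglomerate → the clay lens → the coal seam → the mudstone.
The sandstone layer reaches the mudstone via the sandstone layer → the siltstone → the mudstone.

the ash layer, the clay lens, the coal seam, the conglomerate, the sandstone layer, the siltstone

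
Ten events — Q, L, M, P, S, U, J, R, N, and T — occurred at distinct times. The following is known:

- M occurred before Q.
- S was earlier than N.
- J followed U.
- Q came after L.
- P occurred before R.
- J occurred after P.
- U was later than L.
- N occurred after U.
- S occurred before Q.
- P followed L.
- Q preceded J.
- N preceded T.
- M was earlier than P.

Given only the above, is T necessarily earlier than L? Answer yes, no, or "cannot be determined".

no

Tracing the constraints gives L → U → N → T, so L must come before T.
That means T cannot be before L.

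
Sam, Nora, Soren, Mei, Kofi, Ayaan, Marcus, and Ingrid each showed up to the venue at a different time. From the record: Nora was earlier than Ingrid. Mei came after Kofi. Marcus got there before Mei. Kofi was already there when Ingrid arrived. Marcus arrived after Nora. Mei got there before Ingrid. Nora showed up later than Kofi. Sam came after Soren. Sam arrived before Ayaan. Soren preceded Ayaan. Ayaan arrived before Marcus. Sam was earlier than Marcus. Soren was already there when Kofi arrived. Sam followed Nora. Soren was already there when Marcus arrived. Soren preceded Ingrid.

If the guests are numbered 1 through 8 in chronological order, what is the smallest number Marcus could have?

Ayaan, Kofi, Nora, Sam, and Soren must all come before Marcus — 5 forced predecessors.
Nothing else is forced ahead of Marcus, so their earliest slot is position 5 + 1 = 6.

6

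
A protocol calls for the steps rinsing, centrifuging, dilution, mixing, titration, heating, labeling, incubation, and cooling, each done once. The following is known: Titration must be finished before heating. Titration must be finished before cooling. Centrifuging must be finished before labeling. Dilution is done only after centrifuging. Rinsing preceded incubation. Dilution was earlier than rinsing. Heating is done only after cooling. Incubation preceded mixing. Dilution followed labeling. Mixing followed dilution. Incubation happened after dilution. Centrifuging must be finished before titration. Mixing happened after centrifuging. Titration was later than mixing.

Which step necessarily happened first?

Centrifuging has a chain of constraints placing it before every other step, so centrifuging must be first.

centrifuging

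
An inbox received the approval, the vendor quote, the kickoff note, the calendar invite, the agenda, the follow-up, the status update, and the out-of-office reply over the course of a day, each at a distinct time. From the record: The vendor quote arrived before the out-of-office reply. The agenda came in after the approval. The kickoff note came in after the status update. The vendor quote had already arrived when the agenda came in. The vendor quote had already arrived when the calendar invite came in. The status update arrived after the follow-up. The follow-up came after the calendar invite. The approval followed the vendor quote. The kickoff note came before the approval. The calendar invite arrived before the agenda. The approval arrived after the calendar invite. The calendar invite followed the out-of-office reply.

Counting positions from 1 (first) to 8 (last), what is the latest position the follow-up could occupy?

The follow-up must come before the agenda, the approval, the kickoff note, and the status update — 4 messages forced after it.
Everything else can be placed before the follow-up in some valid order, so the follow-up can sit as late as position 8 − 4 = 4.

4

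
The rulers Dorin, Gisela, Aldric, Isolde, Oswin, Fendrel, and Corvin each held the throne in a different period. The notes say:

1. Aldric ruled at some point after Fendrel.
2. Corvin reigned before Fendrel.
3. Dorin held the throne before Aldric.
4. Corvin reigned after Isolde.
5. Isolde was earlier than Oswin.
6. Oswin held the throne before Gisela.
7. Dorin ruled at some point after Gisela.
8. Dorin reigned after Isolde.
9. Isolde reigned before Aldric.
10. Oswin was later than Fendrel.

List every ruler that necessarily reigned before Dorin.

Directly stated before Dorin: Gisela and Isolde.
Corvin reaches Dorin via Corvin → Fendrel → Oswin → Gisela → Dorin.
Fendrel reaches Dorin via Fendrel → Oswin → Gisela → Dorin.
Oswin reaches Dorin via Oswin → Gisela → Dorin.

Corvin, Fendrel, Gisela, Isolde, Oswin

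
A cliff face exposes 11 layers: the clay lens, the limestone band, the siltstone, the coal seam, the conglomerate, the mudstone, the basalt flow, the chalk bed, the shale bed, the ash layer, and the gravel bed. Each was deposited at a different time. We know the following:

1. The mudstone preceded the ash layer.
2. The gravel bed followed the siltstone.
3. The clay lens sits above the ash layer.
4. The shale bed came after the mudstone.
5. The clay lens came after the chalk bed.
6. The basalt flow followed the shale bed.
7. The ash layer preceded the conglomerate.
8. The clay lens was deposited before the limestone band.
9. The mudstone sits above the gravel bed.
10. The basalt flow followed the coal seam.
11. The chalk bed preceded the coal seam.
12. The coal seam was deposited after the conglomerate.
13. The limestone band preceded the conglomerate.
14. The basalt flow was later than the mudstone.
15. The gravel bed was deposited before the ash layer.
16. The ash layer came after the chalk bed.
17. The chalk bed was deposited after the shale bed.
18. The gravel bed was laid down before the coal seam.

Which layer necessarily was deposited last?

the basalt flow

Every other layer has a chain of constraints placing it before the basalt flow, so the basalt flow is last.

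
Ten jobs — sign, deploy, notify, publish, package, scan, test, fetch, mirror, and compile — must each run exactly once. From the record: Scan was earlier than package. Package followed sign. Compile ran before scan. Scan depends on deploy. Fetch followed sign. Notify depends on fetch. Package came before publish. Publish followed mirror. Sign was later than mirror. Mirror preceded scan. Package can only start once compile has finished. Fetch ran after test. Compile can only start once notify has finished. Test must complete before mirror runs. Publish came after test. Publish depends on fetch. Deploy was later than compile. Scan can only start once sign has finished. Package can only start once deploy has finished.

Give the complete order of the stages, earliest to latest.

The constraints fix every adjacent pair, so only one ordering works:
test → mirror → sign → fetch → notify → compile → deploy → scan → package → publish.

test, mirror, sign, fetch, notify, compile, deploy, scan, package, publish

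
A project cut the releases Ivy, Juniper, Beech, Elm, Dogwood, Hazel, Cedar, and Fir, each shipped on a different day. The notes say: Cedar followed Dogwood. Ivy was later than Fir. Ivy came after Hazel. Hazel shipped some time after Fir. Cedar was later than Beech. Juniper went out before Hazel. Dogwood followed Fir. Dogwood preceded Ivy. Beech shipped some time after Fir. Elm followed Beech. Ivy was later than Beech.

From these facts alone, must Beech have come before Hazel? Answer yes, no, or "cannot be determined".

No chain of stated constraints runs from Beech to Hazel, and none runs from Hazel to Beech either.
So the relative order of Beech and Hazel is not fixed by the given facts.

cannot be determined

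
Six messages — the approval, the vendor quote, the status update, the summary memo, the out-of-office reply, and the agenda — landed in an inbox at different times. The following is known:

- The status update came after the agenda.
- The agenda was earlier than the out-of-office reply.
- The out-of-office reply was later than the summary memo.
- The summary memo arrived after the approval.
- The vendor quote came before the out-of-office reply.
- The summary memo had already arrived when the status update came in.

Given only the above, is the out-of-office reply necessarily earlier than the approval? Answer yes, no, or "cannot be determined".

no

Tracing the constraints gives the approval → the summary memo → the out-of-office reply, so the approval must come before the out-of-office reply.
That means the out-of-office reply cannot be before the approval.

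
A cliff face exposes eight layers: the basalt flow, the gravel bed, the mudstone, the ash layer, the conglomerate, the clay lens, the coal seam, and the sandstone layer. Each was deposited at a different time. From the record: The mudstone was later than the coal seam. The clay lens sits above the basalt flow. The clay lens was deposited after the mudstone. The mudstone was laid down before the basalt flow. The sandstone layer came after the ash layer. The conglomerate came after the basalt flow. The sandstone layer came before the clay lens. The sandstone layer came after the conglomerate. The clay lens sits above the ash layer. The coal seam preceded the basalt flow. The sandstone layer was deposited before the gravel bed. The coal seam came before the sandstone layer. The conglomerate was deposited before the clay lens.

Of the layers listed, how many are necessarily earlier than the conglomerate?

3

Directly stated before the conglomerate: the basalt flow.
The coal seam reaches the conglomerate via the coal seam → the basalt flow → the conglomerate.
The mudstone reaches the conglomerate via the mudstone → the basalt flow → the conglomerate.
No chain forces the ash layer (or any of the others) ahead of the conglomerate.
That's the basalt flow, the coal seam, and the mudstone — 3 in all.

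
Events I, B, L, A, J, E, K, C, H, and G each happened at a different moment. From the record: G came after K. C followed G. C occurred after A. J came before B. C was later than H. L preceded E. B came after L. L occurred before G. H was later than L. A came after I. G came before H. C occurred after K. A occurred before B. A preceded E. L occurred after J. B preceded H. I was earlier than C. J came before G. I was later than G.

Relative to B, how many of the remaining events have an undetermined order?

1

Forced before B: A, G, I, J, K, and L; forced after B: C and H.
That leaves E with no forced order relative to B — 1.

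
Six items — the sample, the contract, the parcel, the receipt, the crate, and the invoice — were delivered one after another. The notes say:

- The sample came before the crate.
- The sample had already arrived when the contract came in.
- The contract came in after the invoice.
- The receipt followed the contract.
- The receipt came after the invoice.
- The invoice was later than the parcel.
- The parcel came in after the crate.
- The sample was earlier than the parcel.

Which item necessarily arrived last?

the receipt

Every other item has a chain of constraints placing it before the receipt, so the receipt is last.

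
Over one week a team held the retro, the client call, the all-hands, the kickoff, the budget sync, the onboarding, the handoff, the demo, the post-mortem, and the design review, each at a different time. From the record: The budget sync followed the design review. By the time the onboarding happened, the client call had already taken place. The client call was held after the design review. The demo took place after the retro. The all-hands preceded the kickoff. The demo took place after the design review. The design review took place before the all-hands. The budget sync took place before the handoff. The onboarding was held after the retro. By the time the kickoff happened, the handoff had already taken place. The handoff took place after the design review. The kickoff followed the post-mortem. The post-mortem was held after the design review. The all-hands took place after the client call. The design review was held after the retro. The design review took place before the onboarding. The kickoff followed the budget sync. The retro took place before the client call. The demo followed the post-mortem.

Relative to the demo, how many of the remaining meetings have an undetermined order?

6

Forced before the demo: the design review, the post-mortem, and the retro.
That leaves the all-hands, the budget sync, the client call, the handoff, the kickoff, and the onboarding with no forced order relative to the demo — 6.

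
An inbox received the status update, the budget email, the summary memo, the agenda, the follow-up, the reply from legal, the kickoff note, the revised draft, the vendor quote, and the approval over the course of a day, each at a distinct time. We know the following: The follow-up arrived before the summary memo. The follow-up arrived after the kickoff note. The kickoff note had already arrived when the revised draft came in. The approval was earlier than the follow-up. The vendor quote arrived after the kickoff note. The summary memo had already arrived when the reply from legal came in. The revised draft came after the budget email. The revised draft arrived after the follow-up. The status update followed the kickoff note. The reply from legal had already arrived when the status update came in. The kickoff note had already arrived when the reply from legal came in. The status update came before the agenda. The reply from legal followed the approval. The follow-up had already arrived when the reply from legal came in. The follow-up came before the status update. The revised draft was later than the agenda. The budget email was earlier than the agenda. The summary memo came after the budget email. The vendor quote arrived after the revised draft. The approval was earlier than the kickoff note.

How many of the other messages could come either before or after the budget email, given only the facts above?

3

Forced after the budget email: the agenda, the reply from legal, the revised draft, the status update, the summary memo, and the vendor quote.
That leaves the approval, the follow-up, and the kickoff note with no forced order relative to the budget email — 3.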